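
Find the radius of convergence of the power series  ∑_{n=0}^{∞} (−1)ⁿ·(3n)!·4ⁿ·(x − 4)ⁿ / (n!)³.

R = 1/108

The ratio of consecutive coefficients is (3n+1)·(3n+2)·(3n+3)/(n+1)³ · 4 → 108.
Thus R = 1/(108) = 1/108.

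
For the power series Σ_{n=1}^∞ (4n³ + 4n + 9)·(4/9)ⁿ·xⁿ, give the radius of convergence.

R = 9/4

By the ratio test, |a_{n+1}/a_n| = [(4(n+1)³ + 4(n+1) + 9)/(4n³ + 4n + 9)] · 4/9 → 4/9.
Convergence for |x| · 4/9 < 1, i.e. |x| < 9/4. So R = 9/4.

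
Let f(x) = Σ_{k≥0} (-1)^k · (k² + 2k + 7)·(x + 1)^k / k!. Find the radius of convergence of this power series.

Apply the ratio test: |a_{k+1}| / |a_k| = ((k+1)² + 2(k+1) + 7)/(k² + 2k + 7) · 1/(k+1), which tends to 0 as k → ∞.
The ratio tends to 0 regardless of x, hence R = ∞.

R = ∞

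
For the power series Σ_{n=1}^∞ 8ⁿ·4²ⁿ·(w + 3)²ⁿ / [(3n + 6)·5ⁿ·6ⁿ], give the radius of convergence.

R = √15/8

The ratio of consecutive coefficients is [(3n + 6)/(3(n+1) + 6)] · 8·16/(5·6) → 64/15.
Since the exponent of (w + 3) increases by 2 each term, convergence requires |w + 3|² < 15/64, hence R = √15/8.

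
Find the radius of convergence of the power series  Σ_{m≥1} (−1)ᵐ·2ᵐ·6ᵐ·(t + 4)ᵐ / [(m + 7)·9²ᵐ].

R = 27/4

Ratio test: |a_{m+1}/a_m| = [(m + 7)/((m+1) + 7)] · 2·6/81 → 4/27 as m → ∞.
The series converges when 4/27 · |t + 4| < 1, giving R = 27/4.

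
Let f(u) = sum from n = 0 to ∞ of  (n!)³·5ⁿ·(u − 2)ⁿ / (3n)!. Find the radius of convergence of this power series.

By the ratio test, |a_{n+1}/a_n| = (n+1)³/[(3n+1)·(3n+2)·(3n+3)] · 5 → 5/27.
The series converges when 5/27 · |u − 2| < 1, giving R = 27/5.

R = 27/5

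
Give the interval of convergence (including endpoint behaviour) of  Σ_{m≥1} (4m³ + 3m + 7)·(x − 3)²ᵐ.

(2, 4)

The ratio of consecutive coefficients is (4(m+1)³ + 3(m+1) + 7)/(4m³ + 3m + 7) → 1.
Successive powers of (x − 3) differ by 2, so the series converges when |x − 3|² · 1 < 1, i.e. |x − 3| < √(1) = 1. So R = 1.
At x = 4: the m-th term does not approach 0; divergence by the term test.
Check x = 2: the m-th term does not approach 0; divergence by the term test.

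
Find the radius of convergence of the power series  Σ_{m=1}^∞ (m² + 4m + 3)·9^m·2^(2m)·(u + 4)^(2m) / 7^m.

R = √7/6

The ratio of consecutive coefficients is [((m+1)² + 4(m+1) + 3)/(m² + 4m + 3)] · 9·4/7 → 36/7.
Since the exponent of (u + 4) increases by 2 each term, convergence requires |u + 4|² < 7/36, hence R = √7/6.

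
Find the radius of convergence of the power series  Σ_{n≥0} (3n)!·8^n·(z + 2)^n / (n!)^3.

R = 1/216

The ratio of consecutive coefficients is (3n+1)·(3n+2)·(3n+3)/(n+1)³ · 8 → 216.
Convergence for |z + 2| · 216 < 1, i.e. |z + 2| < 1/216. So R = 1/216.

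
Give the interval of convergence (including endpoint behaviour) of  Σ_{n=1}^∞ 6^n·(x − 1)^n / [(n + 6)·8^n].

[-1/3, 7/3)

Apply the ratio test: |a_{n+1}| / |a_n| = [(n + 6)/((n+1) + 6)] · 6/8, which tends to 3/4 as n → ∞.
The series converges when 3/4 · |x − 1| < 1, giving R = 4/3.
When x = 7/3, the terms behave like c/n; limit comparison with the harmonic series gives divergence.
At x = -1/3: the terms alternate in sign and decrease monotonically to 0 in absolute value (size ~ c/n), so the alternating series test gives convergence.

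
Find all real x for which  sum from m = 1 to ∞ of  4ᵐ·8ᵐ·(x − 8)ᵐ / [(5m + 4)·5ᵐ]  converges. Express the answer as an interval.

[251/32, 261/32)

Apply the ratio test: |a_{m+1}| / |a_m| = [(5m + 4)/(5(m+1) + 4)] · 4·8/5, which tends to 32/5 as m → ∞.
Convergence for |x − 8| · 32/5 < 1, i.e. |x − 8| < 5/32. So R = 5/32.
At x = 261/32: the terms are asymptotic to a nonzero constant times 1/m, so the series diverges by limit comparison with Σ 1/m.
At x = 251/32: convergence follows from the alternating series test (terms decrease monotonically to 0).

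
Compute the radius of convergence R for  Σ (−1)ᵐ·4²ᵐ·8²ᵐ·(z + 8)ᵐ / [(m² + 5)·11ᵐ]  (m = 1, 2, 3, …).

R = 11/1024

The ratio of consecutive coefficients is [(m² + 5)/((m+1)² + 5)] · 16·64/11 → 1024/11.
Hence the series converges for |z + 8| < 1/(1024/11) = 11/1024, so the radius of convergence is 11/1024.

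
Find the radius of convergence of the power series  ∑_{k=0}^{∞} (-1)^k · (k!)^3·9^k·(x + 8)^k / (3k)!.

R = 3

By the ratio test, |a_{k+1}/a_k| = (k+1)³/[(3k+1)·(3k+2)·(3k+3)] · 9 → 1/3.
The series converges when 1/3 · |x + 8| < 1, giving R = 3.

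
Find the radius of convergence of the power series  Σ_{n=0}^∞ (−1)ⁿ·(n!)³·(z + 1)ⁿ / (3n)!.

The ratio of consecutive coefficients is (n+1)³/[(3n+1)·(3n+2)·(3n+3)] → 1/27.
Thus R = 1/(1/27) = 27.

R = 27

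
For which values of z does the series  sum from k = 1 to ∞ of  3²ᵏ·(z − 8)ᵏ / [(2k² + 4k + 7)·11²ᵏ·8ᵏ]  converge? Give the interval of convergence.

[-896/9, 1040/9]

The ratio of consecutive coefficients is [(2k² + 4k + 7)/(2(k+1)² + 4(k+1) + 7)] · 9/(121·8) → 9/968.
The series converges when 9/968 · |z − 8| < 1, giving R = 968/9.
When z = 1040/9, the terms are on the order of 1/k², so the series converges absolutely by comparison with the p-series (p = 2 > 1).
Endpoint z = -896/9: the series is dominated by a constant times Σ 1/k², which converges (p = 2 > 1).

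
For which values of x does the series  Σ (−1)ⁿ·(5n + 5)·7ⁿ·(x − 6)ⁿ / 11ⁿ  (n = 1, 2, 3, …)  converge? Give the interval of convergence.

(31/7, 53/7)

The ratio of consecutive coefficients is [(5(n+1) + 5)/(5n + 5)] · 7/11 → 7/11.
Convergence for |x − 6| · 7/11 < 1, i.e. |x − 6| < 11/7. So R = 11/7.
When x = 53/7, the n-th term does not approach 0; divergence by the term test.
Check x = 31/7: the terms do not tend to 0, so the series diverges.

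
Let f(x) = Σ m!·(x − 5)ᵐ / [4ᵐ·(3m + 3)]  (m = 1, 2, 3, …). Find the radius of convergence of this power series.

The ratio of consecutive coefficients is (m+1) · 1/4 · (3m + 3)/(3(m+1) + 3) → ∞.
Since the ratio → ∞, the series diverges for every x ≠ 5, and R = 0.

R = 0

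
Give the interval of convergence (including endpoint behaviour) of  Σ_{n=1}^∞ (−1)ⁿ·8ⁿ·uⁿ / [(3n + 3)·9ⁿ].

(-9/8, 9/8]

By the ratio test, |a_{n+1}/a_n| = [(3n + 3)/(3(n+1) + 3)] · 8/9 → 8/9.
Hence the series converges for |u| < 1/(8/9) = 9/8, so the radius of convergence is 9/8.
At u = 9/8: the terms alternate in sign and decrease monotonically to 0 in absolute value (size ~ c/n), so the alternating series test gives convergence.
When u = -9/8, comparison with the harmonic series Σ 1/n shows the series diverges.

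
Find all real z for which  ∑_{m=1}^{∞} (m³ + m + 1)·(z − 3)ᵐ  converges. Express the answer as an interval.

(2, 4)

By the ratio test, |a_{m+1}/a_m| = ((m+1)³ + (m+1) + 1)/(m³ + m + 1) → 1.
So the series converges when |z − 3| < 1 and diverges when |z − 3| > 1; R = 1.
Endpoint z = 4: the terms have absolute value of order m³, which does not tend to 0, so the series diverges by the divergence test.
At z = 2: the terms do not tend to 0, so the series diverges.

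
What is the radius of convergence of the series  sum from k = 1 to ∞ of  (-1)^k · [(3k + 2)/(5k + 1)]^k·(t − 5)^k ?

Applying the root test, |a_k|^(1/k) = (3k + 2)/(5k + 1) → 3/5.
Thus R = 1/(3/5) = 5/3.

R = 5/3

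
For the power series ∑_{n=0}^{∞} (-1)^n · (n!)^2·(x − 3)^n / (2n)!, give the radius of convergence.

Ratio test: |a_{n+1}/a_n| = (n+1)²/[(2n+1)·(2n+2)] → 1/4 as n → ∞.
Hence the series converges for |x − 3| < 1/(1/4) = 4, so the radius of convergence is 4.

R = 4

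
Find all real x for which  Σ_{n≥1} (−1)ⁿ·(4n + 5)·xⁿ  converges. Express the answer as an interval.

(-1, 1)

Apply the ratio test: |a_{n+1}| / |a_n| = (4(n+1) + 5)/(4n + 5), which tends to 1 as n → ∞.
So the series converges when |x| < 1 and diverges when |x| > 1; R = 1.
Endpoint x = 1: the terms do not tend to 0, so the series diverges.
Endpoint x = -1: the terms have absolute value of order n, which does not tend to 0, so the series diverges by the divergence test.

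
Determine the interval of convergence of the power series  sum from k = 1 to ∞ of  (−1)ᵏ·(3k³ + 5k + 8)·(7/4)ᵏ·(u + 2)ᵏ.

The ratio of consecutive coefficients is [(3(k+1)³ + 5(k+1) + 8)/(3k³ + 5k + 8)] · 7/4 → 7/4.
The series converges when 7/4 · |u + 2| < 1, giving R = 4/7.
Endpoint u = -10/7: the k-th term does not approach 0; divergence by the term test.
Endpoint u = -18/7: the terms do not tend to 0, so the series diverges.

(-18/7, -10/7)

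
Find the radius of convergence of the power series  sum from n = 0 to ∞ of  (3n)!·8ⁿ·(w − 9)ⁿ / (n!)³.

R = 1/216

The ratio of consecutive coefficients is (3n+1)·(3n+2)·(3n+3)/(n+1)³ · 8 → 216.
Convergence for |w − 9| · 216 < 1, i.e. |w − 9| < 1/216. So R = 1/216.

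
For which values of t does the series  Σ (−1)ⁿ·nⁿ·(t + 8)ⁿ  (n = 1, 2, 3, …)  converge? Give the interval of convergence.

{-8}

By the Cauchy root test, |a_n|^(1/n) = n → ∞.
Since the n-th root of |a_n| is unbounded, the series converges only at t = -8; R = 0.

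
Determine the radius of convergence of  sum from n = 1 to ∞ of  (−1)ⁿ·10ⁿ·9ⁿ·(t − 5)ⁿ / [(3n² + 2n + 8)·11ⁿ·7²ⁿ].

R = 539/90

Apply the ratio test: |a_{n+1}| / |a_n| = [(3n² + 2n + 8)/(3(n+1)² + 2(n+1) + 8)] · 10·9/(11·49), which tends to 90/539 as n → ∞.
Thus R = 1/(90/539) = 539/90.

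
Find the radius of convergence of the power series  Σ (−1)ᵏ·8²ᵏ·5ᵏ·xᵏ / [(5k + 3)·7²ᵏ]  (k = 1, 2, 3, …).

R = 49/320

By the ratio test, |a_{k+1}/a_k| = [(5k + 3)/(5(k+1) + 3)] · 64·5/49 → 320/49.
Convergence for |x| · 320/49 < 1, i.e. |x| < 49/320. So R = 49/320.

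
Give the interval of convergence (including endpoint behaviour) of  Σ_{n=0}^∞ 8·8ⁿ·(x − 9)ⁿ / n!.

The ratio of consecutive coefficients is 8/8 · 8 · 1/(n+1) → 0.
The limit is 0, so the series converges for all x; R = ∞.

(−∞, ∞)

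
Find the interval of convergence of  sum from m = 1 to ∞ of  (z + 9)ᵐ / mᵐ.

(−∞, ∞)

By the Cauchy root test, |a_m|^(1/m) = 1/m → 0.
The limit is 0 for every z, so R = ∞.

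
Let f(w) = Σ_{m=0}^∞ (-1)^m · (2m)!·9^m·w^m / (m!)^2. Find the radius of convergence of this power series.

The ratio of consecutive coefficients is (2m+1)·(2m+2)/(m+1)² · 9 → 36.
Hence the series converges for |w| < 1/(36) = 1/36, so the radius of convergence is 1/36.

R = 1/36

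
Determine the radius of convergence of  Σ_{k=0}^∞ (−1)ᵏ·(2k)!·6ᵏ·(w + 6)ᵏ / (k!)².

The ratio of consecutive coefficients is (2k+1)·(2k+2)/(k+1)² · 6 → 24.
Thus R = 1/(24) = 1/24.

R = 1/24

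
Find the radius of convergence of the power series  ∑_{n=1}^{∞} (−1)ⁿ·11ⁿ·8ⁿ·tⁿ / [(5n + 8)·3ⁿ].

Apply the ratio test: |a_{n+1}| / |a_n| = [(5n + 8)/(5(n+1) + 8)] · 11·8/3, which tends to 88/3 as n → ∞.
Convergence for |t| · 88/3 < 1, i.e. |t| < 3/88. So R = 3/88.

R = 3/88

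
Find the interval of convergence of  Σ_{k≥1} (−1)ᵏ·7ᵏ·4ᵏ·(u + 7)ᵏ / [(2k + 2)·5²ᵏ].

(-221/28, -171/28]

Apply the ratio test: |a_{k+1}| / |a_k| = [(2k + 2)/(2(k+1) + 2)] · 7·4/25, which tends to 28/25 as k → ∞.
Hence the series converges for |u + 7| < 1/(28/25) = 25/28, so the radius of convergence is 25/28.
Check u = -171/28: convergence follows from the alternating series test (terms decrease monotonically to 0).
Endpoint u = -221/28: comparison with the harmonic series Σ 1/k shows the series diverges.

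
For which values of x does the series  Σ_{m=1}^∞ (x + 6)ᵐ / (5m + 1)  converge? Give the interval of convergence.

[-7, -5)

Apply the ratio test: |a_{m+1}| / |a_m| = (5m + 1)/(5(m+1) + 1), which tends to 1 as m → ∞.
So the series converges when |x + 6| < 1 and diverges when |x + 6| > 1; R = 1.
Endpoint x = -5: the terms are asymptotic to a nonzero constant times 1/m, so the series diverges by limit comparison with Σ 1/m.
When x = -7, the terms alternate in sign and decrease monotonically to 0 in absolute value (size ~ c/m), so the alternating series test gives convergence.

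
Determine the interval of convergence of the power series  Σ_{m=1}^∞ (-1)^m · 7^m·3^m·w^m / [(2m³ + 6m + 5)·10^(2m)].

[-100/21, 100/21]

By the ratio test, |a_{m+1}/a_m| = [(2m³ + 6m + 5)/(2(m+1)³ + 6(m+1) + 5)] · 7·3/100 → 21/100.
Convergence for |w| · 21/100 < 1, i.e. |w| < 100/21. So R = 100/21.
Check w = 100/21: the series is dominated by a constant times Σ 1/m³, which converges (p = 3 > 1).
At w = -100/21: absolute convergence follows by limit comparison with Σ 1/m³.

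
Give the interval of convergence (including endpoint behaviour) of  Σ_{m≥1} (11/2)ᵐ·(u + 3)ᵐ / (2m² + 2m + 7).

The ratio of consecutive coefficients is [(2m² + 2m + 7)/(2(m+1)² + 2(m+1) + 7)] · 11/2 → 11/2.
The series converges when 11/2 · |u + 3| < 1, giving R = 2/11.
Check u = -31/11: the series is dominated by a constant times Σ 1/m², which converges (p = 2 > 1).
When u = -35/11, the terms are on the order of 1/m², so the series converges absolutely by comparison with the p-series (p = 2 > 1).

[-35/11, -31/11]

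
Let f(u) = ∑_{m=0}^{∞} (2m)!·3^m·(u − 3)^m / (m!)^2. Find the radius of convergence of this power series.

R = 1/12

Ratio test: |a_{m+1}/a_m| = (2m+1)·(2m+2)/(m+1)² · 3 → 12 as m → ∞.
Convergence for |u − 3| · 12 < 1, i.e. |u − 3| < 1/12. So R = 1/12.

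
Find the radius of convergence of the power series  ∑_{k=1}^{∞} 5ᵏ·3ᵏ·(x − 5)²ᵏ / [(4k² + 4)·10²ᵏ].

R = 2√15/3

Apply the ratio test: |a_{k+1}| / |a_k| = [(4k² + 4)/(4(k+1)² + 4)] · 5·3/100, which tends to 3/20 as k → ∞.
Since the exponent of (x − 5) increases by 2 each term, convergence requires |x − 5|² < 20/3, hence R = 2√15/3.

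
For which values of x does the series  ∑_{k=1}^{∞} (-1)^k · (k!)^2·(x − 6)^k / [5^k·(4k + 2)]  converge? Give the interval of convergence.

The ratio of consecutive coefficients is (k+1)² · 1/5 · (4k + 2)/(4(k+1) + 2) → ∞.
The terms grow without bound for any (x − 6) ≠ 0, so R = 0 (convergence only at x = 6).

{6}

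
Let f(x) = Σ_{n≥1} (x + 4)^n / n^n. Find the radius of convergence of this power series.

R = ∞

Applying the root test, |a_n|^(1/n) = 1/n → 0.
The limit is 0 for every x, so R = ∞.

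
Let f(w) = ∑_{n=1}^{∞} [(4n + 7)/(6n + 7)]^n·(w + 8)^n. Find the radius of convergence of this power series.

R = 3/2

By the Cauchy root test, |a_n|^(1/n) = (4n + 7)/(6n + 7) → 2/3.
Hence the series converges for |w + 8| < 1/(2/3) = 3/2, so the radius of convergence is 3/2.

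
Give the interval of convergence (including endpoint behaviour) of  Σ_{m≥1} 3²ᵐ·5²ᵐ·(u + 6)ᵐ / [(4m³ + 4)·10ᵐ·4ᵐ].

Ratio test: |a_{m+1}/a_m| = [(4m³ + 4)/(4(m+1)³ + 4)] · 9·25/(10·4) → 45/8 as m → ∞.
The series converges when 45/8 · |u + 6| < 1, giving R = 8/45.
When u = -262/45, absolute convergence follows by limit comparison with Σ 1/m³.
When u = -278/45, the terms are on the order of 1/m³, so the series converges absolutely by comparison with the p-series (p = 3 > 1).

[-278/45, -262/45]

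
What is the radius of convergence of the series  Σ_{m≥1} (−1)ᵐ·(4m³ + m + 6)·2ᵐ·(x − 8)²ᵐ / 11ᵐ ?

Ratio test: |a_{m+1}/a_m| = [(4(m+1)³ + (m+1) + 6)/(4m³ + m + 6)] · 2/11 → 2/11 as m → ∞.
Since the exponent of (x − 8) increases by 2 each term, convergence requires |x − 8|² < 11/2, hence R = √22/2.

R = √22/2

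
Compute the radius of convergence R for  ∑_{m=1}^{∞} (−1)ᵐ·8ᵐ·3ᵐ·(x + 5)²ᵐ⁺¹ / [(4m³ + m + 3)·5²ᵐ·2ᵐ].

R = 5√3/6

By the ratio test, |a_{m+1}/a_m| = [(4m³ + m + 3)/(4(m+1)³ + (m+1) + 3)] · 8·3/(25·2) → 12/25.
Successive powers of (x + 5) differ by 2, so the series converges when |x + 5|² · 12/25 < 1, i.e. |x + 5| < √(25/12). So R = 5√3/6.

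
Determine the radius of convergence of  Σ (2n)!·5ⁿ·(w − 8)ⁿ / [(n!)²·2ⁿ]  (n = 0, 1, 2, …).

R = 1/10

Apply the ratio test: |a_{n+1}| / |a_n| = (2n+1)·(2n+2)/(n+1)² · 5/2, which tends to 10 as n → ∞.
Convergence for |w − 8| · 10 < 1, i.e. |w − 8| < 1/10. So R = 1/10.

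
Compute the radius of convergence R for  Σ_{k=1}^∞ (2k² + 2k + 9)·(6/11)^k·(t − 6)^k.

By the ratio test, |a_{k+1}/a_k| = [(2(k+1)² + 2(k+1) + 9)/(2k² + 2k + 9)] · 6/11 → 6/11.
Hence the series converges for |t − 6| < 1/(6/11) = 11/6, so the radius of convergence is 11/6.

R = 11/6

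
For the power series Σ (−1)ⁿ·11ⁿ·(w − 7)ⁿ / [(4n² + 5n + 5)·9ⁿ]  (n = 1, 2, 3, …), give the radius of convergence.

By the ratio test, |a_{n+1}/a_n| = [(4n² + 5n + 5)/(4(n+1)² + 5(n+1) + 5)] · 11/9 → 11/9.
The series converges when 11/9 · |w − 7| < 1, giving R = 9/11.

R = 9/11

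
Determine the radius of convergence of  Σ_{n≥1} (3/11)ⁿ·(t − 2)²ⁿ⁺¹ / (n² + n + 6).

R = √33/3

Apply the ratio test: |a_{n+1}| / |a_n| = [(n² + n + 6)/((n+1)² + (n+1) + 6)] · 3/11, which tends to 3/11 as n → ∞.
Since the exponent of (t − 2) increases by 2 each term, convergence requires |t − 2|² < 11/3, hence R = √33/3.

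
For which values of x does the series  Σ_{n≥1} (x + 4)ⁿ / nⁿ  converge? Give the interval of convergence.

(−∞, ∞)

Applying the root test, |a_n|^(1/n) = 1/n → 0.
The limit is 0 for every x, so R = ∞.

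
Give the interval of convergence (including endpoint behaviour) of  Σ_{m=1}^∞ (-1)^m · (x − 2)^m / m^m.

Applying the root test, |a_m|^(1/m) = 1/m → 0.
Since the m-th root of |a_m| tends to 0, the series converges for all real x; R = ∞.

(−∞, ∞)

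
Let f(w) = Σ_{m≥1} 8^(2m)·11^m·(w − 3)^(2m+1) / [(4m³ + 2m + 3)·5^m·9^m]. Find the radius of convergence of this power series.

Apply the ratio test: |a_{m+1}| / |a_m| = [(4m³ + 2m + 3)/(4(m+1)³ + 2(m+1) + 3)] · 64·11/(5·9), which tends to 704/45 as m → ∞.
Since the exponent of (w − 3) increases by 2 each term, convergence requires |w − 3|² < 45/704, hence R = 3√55/88.

R = 3√55/88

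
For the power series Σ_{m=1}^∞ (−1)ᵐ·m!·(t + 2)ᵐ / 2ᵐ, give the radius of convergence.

Ratio test: |a_{m+1}/a_m| = (m+1) · 1/2 → ∞ as m → ∞.
The terms grow without bound for any (t + 2) ≠ 0, so R = 0 (convergence only at t = -2).

R = 0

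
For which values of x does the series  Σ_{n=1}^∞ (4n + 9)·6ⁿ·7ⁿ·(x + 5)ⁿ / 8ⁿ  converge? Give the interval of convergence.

(-109/21, -101/21)

By the ratio test, |a_{n+1}/a_n| = [(4(n+1) + 9)/(4n + 9)] · 6·7/8 → 21/4.
The series converges when 21/4 · |x + 5| < 1, giving R = 4/21.
Endpoint x = -101/21: the terms do not tend to 0, so the series diverges.
Check x = -109/21: the terms have absolute value of order n, which does not tend to 0, so the series diverges by the divergence test.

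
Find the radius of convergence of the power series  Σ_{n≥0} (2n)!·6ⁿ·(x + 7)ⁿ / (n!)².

By the ratio test, |a_{n+1}/a_n| = (2n+1)·(2n+2)/(n+1)² · 6 → 24.
Thus R = 1/(24) = 1/24.

R = 1/24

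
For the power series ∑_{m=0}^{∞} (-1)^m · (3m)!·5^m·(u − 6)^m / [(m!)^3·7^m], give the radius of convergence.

By the ratio test, |a_{m+1}/a_m| = (3m+1)·(3m+2)·(3m+3)/(m+1)³ · 5/7 → 135/7.
The series converges when 135/7 · |u − 6| < 1, giving R = 7/135.

R = 7/135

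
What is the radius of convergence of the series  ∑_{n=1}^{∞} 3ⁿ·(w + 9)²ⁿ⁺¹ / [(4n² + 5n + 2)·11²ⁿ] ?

Apply the ratio test: |a_{n+1}| / |a_n| = [(4n² + 5n + 2)/(4(n+1)² + 5(n+1) + 2)] · 3/121, which tends to 3/121 as n → ∞.
Successive powers of (w + 9) differ by 2, so the series converges when |w + 9|² · 3/121 < 1, i.e. |w + 9| < √(121/3). So R = 11√3/3.

R = 11√3/3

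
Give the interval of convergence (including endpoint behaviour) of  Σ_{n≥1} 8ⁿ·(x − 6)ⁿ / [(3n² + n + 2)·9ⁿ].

The ratio of consecutive coefficients is [(3n² + n + 2)/(3(n+1)² + (n+1) + 2)] · 8/9 → 8/9.
The series converges when 8/9 · |x − 6| < 1, giving R = 9/8.
Check x = 57/8: the terms are on the order of 1/n², so the series converges absolutely by comparison with the p-series (p = 2 > 1).
Endpoint x = 39/8: the series is dominated by a constant times Σ 1/n², which converges (p = 2 > 1).

[39/8, 57/8]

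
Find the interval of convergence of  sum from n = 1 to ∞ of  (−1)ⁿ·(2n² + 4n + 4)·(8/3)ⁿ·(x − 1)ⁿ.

(5/8, 11/8)

Ratio test: |a_{n+1}/a_n| = [(2(n+1)² + 4(n+1) + 4)/(2n² + 4n + 4)] · 8/3 → 8/3 as n → ∞.
The series converges when 8/3 · |x − 1| < 1, giving R = 3/8.
When x = 11/8, the n-th term does not approach 0; divergence by the term test.
Endpoint x = 5/8: the n-th term does not approach 0; divergence by the term test.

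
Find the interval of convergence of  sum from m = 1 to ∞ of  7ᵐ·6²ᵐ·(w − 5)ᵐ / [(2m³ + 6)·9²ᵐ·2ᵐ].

The ratio of consecutive coefficients is [(2m³ + 6)/(2(m+1)³ + 6)] · 7·36/(81·2) → 14/9.
The series converges when 14/9 · |w − 5| < 1, giving R = 9/14.
Endpoint w = 79/14: the terms are on the order of 1/m³, so the series converges absolutely by comparison with the p-series (p = 3 > 1).
When w = 61/14, absolute convergence follows by limit comparison with Σ 1/m³.

[61/14, 79/14]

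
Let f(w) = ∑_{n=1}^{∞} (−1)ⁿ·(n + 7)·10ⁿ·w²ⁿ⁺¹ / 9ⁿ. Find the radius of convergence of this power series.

Apply the ratio test: |a_{n+1}| / |a_n| = [((n+1) + 7)/(n + 7)] · 10/9, which tends to 10/9 as n → ∞.
Successive powers of w differ by 2, so the series converges when |w|² · 10/9 < 1, i.e. |w| < √(9/10). So R = 3√10/10.

R = 3√10/10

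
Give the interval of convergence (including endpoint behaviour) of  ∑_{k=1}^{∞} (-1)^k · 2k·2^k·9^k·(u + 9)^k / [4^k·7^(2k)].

(-179/9, 17/9)

Ratio test: |a_{k+1}/a_k| = [2(k+1)/2k] · 2·9/(4·49) → 9/98 as k → ∞.
Hence the series converges for |u + 9| < 1/(9/98) = 98/9, so the radius of convergence is 98/9.
At u = 17/9: the terms do not tend to 0, so the series diverges.
At u = -179/9: the terms do not tend to 0, so the series diverges.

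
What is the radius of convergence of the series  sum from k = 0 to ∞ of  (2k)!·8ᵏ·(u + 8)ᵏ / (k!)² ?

R = 1/32

The ratio of consecutive coefficients is (2k+1)·(2k+2)/(k+1)² · 8 → 32.
The series converges when 32 · |u + 8| < 1, giving R = 1/32.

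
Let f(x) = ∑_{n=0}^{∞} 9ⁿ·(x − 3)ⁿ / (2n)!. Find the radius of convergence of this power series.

Ratio test: |a_{n+1}/a_n| = 9 · 1/[(2n+1)·(2n+2)] → 0 as n → ∞.
The limit is 0, so the series converges for all x; R = ∞.

R = ∞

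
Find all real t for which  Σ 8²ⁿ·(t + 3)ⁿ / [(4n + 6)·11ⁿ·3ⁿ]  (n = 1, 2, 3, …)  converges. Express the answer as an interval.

Apply the ratio test: |a_{n+1}| / |a_n| = [(4n + 6)/(4(n+1) + 6)] · 64/(11·3), which tends to 64/33 as n → ∞.
Convergence for |t + 3| · 64/33 < 1, i.e. |t + 3| < 33/64. So R = 33/64.
At t = -159/64: the terms are asymptotic to a nonzero constant times 1/n, so the series diverges by limit comparison with Σ 1/n.
At t = -225/64: an alternating series whose terms decrease to 0 in absolute value, so it converges by the Leibniz criterion.

[-225/64, -159/64)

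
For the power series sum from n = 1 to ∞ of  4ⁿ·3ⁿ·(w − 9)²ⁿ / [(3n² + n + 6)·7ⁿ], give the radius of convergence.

R = √21/6

Ratio test: |a_{n+1}/a_n| = [(3n² + n + 6)/(3(n+1)² + (n+1) + 6)] · 4·3/7 → 12/7 as n → ∞.
Successive powers of (w − 9) differ by 2, so the series converges when |w − 9|² · 12/7 < 1, i.e. |w − 9| < √(7/12). So R = √21/6.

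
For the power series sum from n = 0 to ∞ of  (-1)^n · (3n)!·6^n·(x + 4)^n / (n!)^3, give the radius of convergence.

R = 1/162

By the ratio test, |a_{n+1}/a_n| = (3n+1)·(3n+2)·(3n+3)/(n+1)³ · 6 → 162.
Convergence for |x + 4| · 162 < 1, i.e. |x + 4| < 1/162. So R = 1/162.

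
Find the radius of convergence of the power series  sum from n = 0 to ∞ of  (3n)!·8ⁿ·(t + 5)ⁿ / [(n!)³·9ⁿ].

By the ratio test, |a_{n+1}/a_n| = (3n+1)·(3n+2)·(3n+3)/(n+1)³ · 8/9 → 24.
The series converges when 24 · |t + 5| < 1, giving R = 1/24.

R = 1/24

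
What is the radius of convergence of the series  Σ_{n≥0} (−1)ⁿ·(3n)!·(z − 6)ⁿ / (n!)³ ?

Apply the ratio test: |a_{n+1}| / |a_n| = (3n+1)·(3n+2)·(3n+3)/(n+1)³, which tends to 27 as n → ∞.
Hence the series converges for |z − 6| < 1/(27) = 1/27, so the radius of convergence is 1/27.

R = 1/27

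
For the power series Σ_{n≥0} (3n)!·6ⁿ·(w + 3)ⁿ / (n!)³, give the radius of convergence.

Apply the ratio test: |a_{n+1}| / |a_n| = (3n+1)·(3n+2)·(3n+3)/(n+1)³ · 6, which tends to 162 as n → ∞.
Hence the series converges for |w + 3| < 1/(162) = 1/162, so the radius of convergence is 1/162.

R = 1/162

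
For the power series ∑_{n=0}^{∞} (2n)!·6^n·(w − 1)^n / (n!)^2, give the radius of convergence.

The ratio of consecutive coefficients is (2n+1)·(2n+2)/(n+1)² · 6 → 24.
Thus R = 1/(24) = 1/24.

R = 1/24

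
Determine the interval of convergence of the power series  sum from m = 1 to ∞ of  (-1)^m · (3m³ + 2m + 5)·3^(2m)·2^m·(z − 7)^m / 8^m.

The ratio of consecutive coefficients is [(3(m+1)³ + 2(m+1) + 5)/(3m³ + 2m + 5)] · 9·2/8 → 9/4.
Thus R = 1/(9/4) = 4/9.
When z = 67/9, the terms have absolute value of order m³, which does not tend to 0, so the series diverges by the divergence test.
When z = 59/9, the m-th term does not approach 0; divergence by the term test.

(59/9, 67/9)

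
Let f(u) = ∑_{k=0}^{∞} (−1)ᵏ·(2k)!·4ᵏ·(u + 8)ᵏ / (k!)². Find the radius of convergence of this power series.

By the ratio test, |a_{k+1}/a_k| = (2k+1)·(2k+2)/(k+1)² · 4 → 16.
Hence the series converges for |u + 8| < 1/(16) = 1/16, so the radius of convergence is 1/16.

R = 1/16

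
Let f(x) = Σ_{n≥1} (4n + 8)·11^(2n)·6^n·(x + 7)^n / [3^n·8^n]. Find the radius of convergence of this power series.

Ratio test: |a_{n+1}/a_n| = [(4(n+1) + 8)/(4n + 8)] · 121·6/(3·8) → 121/4 as n → ∞.
Thus R = 1/(121/4) = 4/121.

R = 4/121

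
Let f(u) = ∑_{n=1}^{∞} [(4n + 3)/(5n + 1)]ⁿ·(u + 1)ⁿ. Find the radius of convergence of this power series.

R = 5/4

Applying the root test, |a_n|^(1/n) = (4n + 3)/(5n + 1) → 4/5.
The series converges when 4/5 · |u + 1| < 1, giving R = 5/4.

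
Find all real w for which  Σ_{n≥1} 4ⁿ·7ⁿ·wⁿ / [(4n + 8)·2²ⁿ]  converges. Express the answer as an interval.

Ratio test: |a_{n+1}/a_n| = [(4n + 8)/(4(n+1) + 8)] · 4·7/4 → 7 as n → ∞.
The series converges when 7 · |w| < 1, giving R = 1/7.
Endpoint w = 1/7: comparison with the harmonic series Σ 1/n shows the series diverges.
When w = -1/7, convergence follows from the alternating series test (terms decrease monotonically to 0).

[-1/7, 1/7)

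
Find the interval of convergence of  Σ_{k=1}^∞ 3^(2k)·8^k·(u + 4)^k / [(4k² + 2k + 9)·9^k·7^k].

The ratio of consecutive coefficients is [(4k² + 2k + 9)/(4(k+1)² + 2(k+1) + 9)] · 9·8/(9·7) → 8/7.
Hence the series converges for |u + 4| < 1/(8/7) = 7/8, so the radius of convergence is 7/8.
Check u = -25/8: the terms are on the order of 1/k², so the series converges absolutely by comparison with the p-series (p = 2 > 1).
Check u = -39/8: the terms are on the order of 1/k², so the series converges absolutely by comparison with the p-series (p = 2 > 1).

[-39/8, -25/8]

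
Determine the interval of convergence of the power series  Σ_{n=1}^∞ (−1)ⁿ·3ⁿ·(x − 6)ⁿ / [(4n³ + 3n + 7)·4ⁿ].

By the ratio test, |a_{n+1}/a_n| = [(4n³ + 3n + 7)/(4(n+1)³ + 3(n+1) + 7)] · 3/4 → 3/4.
Hence the series converges for |x − 6| < 1/(3/4) = 4/3, so the radius of convergence is 4/3.
Endpoint x = 22/3: the series is dominated by a constant times Σ 1/n³, which converges (p = 3 > 1).
Endpoint x = 14/3: absolute convergence follows by limit comparison with Σ 1/n³.

[14/3, 22/3]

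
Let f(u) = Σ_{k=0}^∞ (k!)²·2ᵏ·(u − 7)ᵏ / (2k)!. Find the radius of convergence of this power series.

Ratio test: |a_{k+1}/a_k| = (k+1)²/[(2k+1)·(2k+2)] · 2 → 1/2 as k → ∞.
The series converges when 1/2 · |u − 7| < 1, giving R = 2.

R = 2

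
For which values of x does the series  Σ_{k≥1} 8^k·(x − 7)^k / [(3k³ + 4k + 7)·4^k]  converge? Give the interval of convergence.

[13/2, 15/2]

By the ratio test, |a_{k+1}/a_k| = [(3k³ + 4k + 7)/(3(k+1)³ + 4(k+1) + 7)] · 8/4 → 2.
Thus R = 1/(2) = 1/2.
Check x = 15/2: absolute convergence follows by limit comparison with Σ 1/k³.
Endpoint x = 13/2: the series is dominated by a constant times Σ 1/k³, which converges (p = 3 > 1).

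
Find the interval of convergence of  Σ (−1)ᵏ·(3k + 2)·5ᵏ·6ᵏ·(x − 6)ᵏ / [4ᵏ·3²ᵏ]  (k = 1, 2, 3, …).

The ratio of consecutive coefficients is [(3(k+1) + 2)/(3k + 2)] · 5·6/(4·9) → 5/6.
The series converges when 5/6 · |x − 6| < 1, giving R = 6/5.
Endpoint x = 36/5: the k-th term does not approach 0; divergence by the term test.
At x = 24/5: the terms do not tend to 0, so the series diverges.

(24/5, 36/5)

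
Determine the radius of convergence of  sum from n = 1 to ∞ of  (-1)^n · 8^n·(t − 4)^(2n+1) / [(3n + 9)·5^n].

R = √10/4

The ratio of consecutive coefficients is [(3n + 9)/(3(n+1) + 9)] · 8/5 → 8/5.
Successive powers of (t − 4) differ by 2, so the series converges when |t − 4|² · 8/5 < 1, i.e. |t − 4| < √(5/8). So R = √10/4.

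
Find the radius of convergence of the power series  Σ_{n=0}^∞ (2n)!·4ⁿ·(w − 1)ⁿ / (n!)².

By the ratio test, |a_{n+1}/a_n| = (2n+1)·(2n+2)/(n+1)² · 4 → 16.
The series converges when 16 · |w − 1| < 1, giving R = 1/16.

R = 1/16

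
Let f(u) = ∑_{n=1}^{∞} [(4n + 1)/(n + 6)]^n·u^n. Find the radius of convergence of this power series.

R = 1/4

Applying the root test, |a_n|^(1/n) = (4n + 1)/(n + 6) → 4.
The series converges when 4 · |u| < 1, giving R = 1/4.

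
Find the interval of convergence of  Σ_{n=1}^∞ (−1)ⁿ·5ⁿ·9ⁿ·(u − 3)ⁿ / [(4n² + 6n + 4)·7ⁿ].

[128/45, 142/45]

By the ratio test, |a_{n+1}/a_n| = [(4n² + 6n + 4)/(4(n+1)² + 6(n+1) + 4)] · 5·9/7 → 45/7.
The series converges when 45/7 · |u − 3| < 1, giving R = 7/45.
At u = 142/45: the series is dominated by a constant times Σ 1/n², which converges (p = 2 > 1).
Check u = 128/45: the terms are on the order of 1/n², so the series converges absolutely by comparison with the p-series (p = 2 > 1).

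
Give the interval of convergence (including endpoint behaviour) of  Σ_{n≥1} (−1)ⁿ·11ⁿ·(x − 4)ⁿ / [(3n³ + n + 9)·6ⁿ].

[38/11, 50/11]

Apply the ratio test: |a_{n+1}| / |a_n| = [(3n³ + n + 9)/(3(n+1)³ + (n+1) + 9)] · 11/6, which tends to 11/6 as n → ∞.
Hence the series converges for |x − 4| < 1/(11/6) = 6/11, so the radius of convergence is 6/11.
Endpoint x = 50/11: absolute convergence follows by limit comparison with Σ 1/n³.
When x = 38/11, the terms are on the order of 1/n³, so the series converges absolutely by comparison with the p-series (p = 3 > 1).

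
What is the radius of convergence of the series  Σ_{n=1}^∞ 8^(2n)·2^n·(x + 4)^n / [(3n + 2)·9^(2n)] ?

Apply the ratio test: |a_{n+1}| / |a_n| = [(3n + 2)/(3(n+1) + 2)] · 64·2/81, which tends to 128/81 as n → ∞.
Thus R = 1/(128/81) = 81/128.

R = 81/128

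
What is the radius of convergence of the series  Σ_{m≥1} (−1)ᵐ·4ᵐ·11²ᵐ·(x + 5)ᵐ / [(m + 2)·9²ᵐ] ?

R = 81/484

The ratio of consecutive coefficients is [(m + 2)/((m+1) + 2)] · 4·121/81 → 484/81.
The series converges when 484/81 · |x + 5| < 1, giving R = 81/484.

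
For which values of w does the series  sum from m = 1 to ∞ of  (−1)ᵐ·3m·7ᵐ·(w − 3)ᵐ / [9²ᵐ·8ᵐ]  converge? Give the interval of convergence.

(-627/7, 669/7)

By the ratio test, |a_{m+1}/a_m| = [3(m+1)/3m] · 7/(81·8) → 7/648.
Convergence for |w − 3| · 7/648 < 1, i.e. |w − 3| < 648/7. So R = 648/7.
When w = 669/7, the m-th term does not approach 0; divergence by the term test.
At w = -627/7: the terms have absolute value of order m, which does not tend to 0, so the series diverges by the divergence test.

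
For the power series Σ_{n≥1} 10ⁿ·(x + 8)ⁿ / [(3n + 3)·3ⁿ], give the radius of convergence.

By the ratio test, |a_{n+1}/a_n| = [(3n + 3)/(3(n+1) + 3)] · 10/3 → 10/3.
Hence the series converges for |x + 8| < 1/(10/3) = 3/10, so the radius of convergence is 3/10.

R = 3/10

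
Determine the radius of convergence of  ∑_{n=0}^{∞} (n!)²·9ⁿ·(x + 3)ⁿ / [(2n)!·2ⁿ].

Ratio test: |a_{n+1}/a_n| = (n+1)²/[(2n+1)·(2n+2)] · 9/2 → 9/8 as n → ∞.
Hence the series converges for |x + 3| < 1/(9/8) = 8/9, so the radius of convergence is 8/9.

R = 8/9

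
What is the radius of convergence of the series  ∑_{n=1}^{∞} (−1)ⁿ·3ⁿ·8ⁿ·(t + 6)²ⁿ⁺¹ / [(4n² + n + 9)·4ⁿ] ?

By the ratio test, |a_{n+1}/a_n| = [(4n² + n + 9)/(4(n+1)² + (n+1) + 9)] · 3·8/4 → 6.
Writing y = (t + 6)², the series in y has radius 1/6, so |t + 6| < √(1/6) and R = √6/6.

R = √6/6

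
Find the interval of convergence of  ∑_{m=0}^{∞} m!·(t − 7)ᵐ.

{7}

Ratio test: |a_{m+1}/a_m| = (m+1) → ∞ as m → ∞.
The ratio grows without bound, so the series diverges whenever (t − 7) ≠ 0; it converges only at t = 7. R = 0.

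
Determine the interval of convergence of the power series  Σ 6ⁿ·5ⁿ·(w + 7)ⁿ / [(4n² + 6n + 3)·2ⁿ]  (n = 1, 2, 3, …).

The ratio of consecutive coefficients is [(4n² + 6n + 3)/(4(n+1)² + 6(n+1) + 3)] · 6·5/2 → 15.
Convergence for |w + 7| · 15 < 1, i.e. |w + 7| < 1/15. So R = 1/15.
Check w = -104/15: the series is dominated by a constant times Σ 1/n², which converges (p = 2 > 1).
Endpoint w = -106/15: the series is dominated by a constant times Σ 1/n², which converges (p = 2 > 1).

[-106/15, -104/15]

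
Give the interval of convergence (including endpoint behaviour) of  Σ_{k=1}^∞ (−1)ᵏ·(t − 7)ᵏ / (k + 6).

(6, 8]

Ratio test: |a_{k+1}/a_k| = (k + 6)/((k+1) + 6) → 1 as k → ∞.
So the series converges when |t − 7| < 1 and diverges when |t − 7| > 1; R = 1.
Endpoint t = 8: an alternating series whose terms decrease to 0 in absolute value, so it converges by the Leibniz criterion.
When t = 6, the terms are asymptotic to a nonzero constant times 1/k, so the series diverges by limit comparison with Σ 1/k.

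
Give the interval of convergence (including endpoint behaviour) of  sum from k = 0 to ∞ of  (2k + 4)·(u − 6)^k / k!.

(−∞, ∞)

The ratio of consecutive coefficients is (2(k+1) + 4)/(2k + 4) · 1/(k+1) → 0.
The limit is 0, so the series converges for all u; R = ∞.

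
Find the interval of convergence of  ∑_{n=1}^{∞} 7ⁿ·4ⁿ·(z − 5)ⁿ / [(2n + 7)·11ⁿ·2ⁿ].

By the ratio test, |a_{n+1}/a_n| = [(2n + 7)/(2(n+1) + 7)] · 7·4/(11·2) → 14/11.
Hence the series converges for |z − 5| < 1/(14/11) = 11/14, so the radius of convergence is 11/14.
Check z = 81/14: the terms behave like c/n; limit comparison with the harmonic series gives divergence.
Check z = 59/14: convergence follows from the alternating series test (terms decrease monotonically to 0).

[59/14, 81/14)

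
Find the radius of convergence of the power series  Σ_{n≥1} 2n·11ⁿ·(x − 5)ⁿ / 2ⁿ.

Apply the ratio test: |a_{n+1}| / |a_n| = [2(n+1)/2n] · 11/2, which tends to 11/2 as n → ∞.
Hence the series converges for |x − 5| < 1/(11/2) = 2/11, so the radius of convergence is 2/11.

R = 2/11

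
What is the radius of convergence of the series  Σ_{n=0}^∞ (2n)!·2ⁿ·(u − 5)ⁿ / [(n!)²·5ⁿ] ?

By the ratio test, |a_{n+1}/a_n| = (2n+1)·(2n+2)/(n+1)² · 2/5 → 8/5.
The series converges when 8/5 · |u − 5| < 1, giving R = 5/8.

R = 5/8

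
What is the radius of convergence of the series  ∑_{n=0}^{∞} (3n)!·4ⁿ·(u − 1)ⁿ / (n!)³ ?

R = 1/108

Apply the ratio test: |a_{n+1}| / |a_n| = (3n+1)·(3n+2)·(3n+3)/(n+1)³ · 4, which tends to 108 as n → ∞.
The series converges when 108 · |u − 1| < 1, giving R = 1/108.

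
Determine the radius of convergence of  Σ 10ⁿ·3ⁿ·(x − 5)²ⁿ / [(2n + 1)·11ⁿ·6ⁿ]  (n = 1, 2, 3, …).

R = √55/5

The ratio of consecutive coefficients is [(2n + 1)/(2(n+1) + 1)] · 10·3/(11·6) → 5/11.
Writing y = (x − 5)², the series in y has radius 11/5, so |x − 5| < √(11/5) and R = √55/5.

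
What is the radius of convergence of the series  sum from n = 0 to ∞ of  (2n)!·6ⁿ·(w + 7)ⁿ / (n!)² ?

R = 1/24

By the ratio test, |a_{n+1}/a_n| = (2n+1)·(2n+2)/(n+1)² · 6 → 24.
Thus R = 1/(24) = 1/24.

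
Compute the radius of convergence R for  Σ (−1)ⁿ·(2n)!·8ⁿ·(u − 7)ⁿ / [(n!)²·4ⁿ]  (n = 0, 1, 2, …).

R = 1/8

Apply the ratio test: |a_{n+1}| / |a_n| = (2n+1)·(2n+2)/(n+1)² · 8/4, which tends to 8 as n → ∞.
Hence the series converges for |u − 7| < 1/(8) = 1/8, so the radius of convergence is 1/8.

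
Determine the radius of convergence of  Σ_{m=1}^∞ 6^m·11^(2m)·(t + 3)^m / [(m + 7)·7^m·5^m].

R = 35/726

The ratio of consecutive coefficients is [(m + 7)/((m+1) + 7)] · 6·121/(7·5) → 726/35.
The series converges when 726/35 · |t + 3| < 1, giving R = 35/726.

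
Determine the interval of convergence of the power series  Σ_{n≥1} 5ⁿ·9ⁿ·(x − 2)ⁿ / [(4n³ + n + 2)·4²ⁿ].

[74/45, 106/45]

Apply the ratio test: |a_{n+1}| / |a_n| = [(4n³ + n + 2)/(4(n+1)³ + (n+1) + 2)] · 5·9/16, which tends to 45/16 as n → ∞.
Convergence for |x − 2| · 45/16 < 1, i.e. |x − 2| < 16/45. So R = 16/45.
When x = 106/45, the terms are on the order of 1/n³, so the series converges absolutely by comparison with the p-series (p = 3 > 1).
When x = 74/45, the series is dominated by a constant times Σ 1/n³, which converges (p = 3 > 1).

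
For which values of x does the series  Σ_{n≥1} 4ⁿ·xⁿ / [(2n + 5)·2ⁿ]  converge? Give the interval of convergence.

Ratio test: |a_{n+1}/a_n| = [(2n + 5)/(2(n+1) + 5)] · 4/2 → 2 as n → ∞.
Thus R = 1/(2) = 1/2.
At x = 1/2: the terms behave like c/n; limit comparison with the harmonic series gives divergence.
Endpoint x = -1/2: the terms alternate in sign and decrease monotonically to 0 in absolute value (size ~ c/n), so the alternating series test gives convergence.

[-1/2, 1/2)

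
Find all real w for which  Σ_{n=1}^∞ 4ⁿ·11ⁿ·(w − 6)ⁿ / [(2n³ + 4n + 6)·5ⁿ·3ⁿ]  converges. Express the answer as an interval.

The ratio of consecutive coefficients is [(2n³ + 4n + 6)/(2(n+1)³ + 4(n+1) + 6)] · 4·11/(5·3) → 44/15.
Thus R = 1/(44/15) = 15/44.
Endpoint w = 279/44: the series is dominated by a constant times Σ 1/n³, which converges (p = 3 > 1).
When w = 249/44, the series is dominated by a constant times Σ 1/n³, which converges (p = 3 > 1).

[249/44, 279/44]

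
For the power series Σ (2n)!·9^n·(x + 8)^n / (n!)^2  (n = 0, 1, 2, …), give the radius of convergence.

R = 1/36

By the ratio test, |a_{n+1}/a_n| = (2n+1)·(2n+2)/(n+1)² · 9 → 36.
Hence the series converges for |x + 8| < 1/(36) = 1/36, so the radius of convergence is 1/36.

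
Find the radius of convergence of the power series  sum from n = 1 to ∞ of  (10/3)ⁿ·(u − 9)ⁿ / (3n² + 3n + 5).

R = 3/10

Apply the ratio test: |a_{n+1}| / |a_n| = [(3n² + 3n + 5)/(3(n+1)² + 3(n+1) + 5)] · 10/3, which tends to 10/3 as n → ∞.
Hence the series converges for |u − 9| < 1/(10/3) = 3/10, so the radius of convergence is 3/10.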